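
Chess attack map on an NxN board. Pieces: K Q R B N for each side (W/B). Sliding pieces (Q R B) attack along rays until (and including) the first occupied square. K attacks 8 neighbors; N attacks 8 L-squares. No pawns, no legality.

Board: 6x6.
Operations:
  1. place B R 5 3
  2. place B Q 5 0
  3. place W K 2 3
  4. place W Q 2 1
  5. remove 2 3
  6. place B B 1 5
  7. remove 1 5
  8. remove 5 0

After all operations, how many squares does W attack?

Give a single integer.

Answer: 17

Derivation:
Op 1: place BR@(5,3)
Op 2: place BQ@(5,0)
Op 3: place WK@(2,3)
Op 4: place WQ@(2,1)
Op 5: remove (2,3)
Op 6: place BB@(1,5)
Op 7: remove (1,5)
Op 8: remove (5,0)
Per-piece attacks for W:
  WQ@(2,1): attacks (2,2) (2,3) (2,4) (2,5) (2,0) (3,1) (4,1) (5,1) (1,1) (0,1) (3,2) (4,3) (5,4) (3,0) (1,2) (0,3) (1,0)
Union (17 distinct): (0,1) (0,3) (1,0) (1,1) (1,2) (2,0) (2,2) (2,3) (2,4) (2,5) (3,0) (3,1) (3,2) (4,1) (4,3) (5,1) (5,4)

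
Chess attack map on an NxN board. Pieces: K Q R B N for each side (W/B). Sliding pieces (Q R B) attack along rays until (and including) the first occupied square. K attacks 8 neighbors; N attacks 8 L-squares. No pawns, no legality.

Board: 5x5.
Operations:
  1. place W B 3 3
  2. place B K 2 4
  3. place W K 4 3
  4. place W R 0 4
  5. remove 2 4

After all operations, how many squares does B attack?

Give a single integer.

Op 1: place WB@(3,3)
Op 2: place BK@(2,4)
Op 3: place WK@(4,3)
Op 4: place WR@(0,4)
Op 5: remove (2,4)
Per-piece attacks for B:
Union (0 distinct): (none)

Answer: 0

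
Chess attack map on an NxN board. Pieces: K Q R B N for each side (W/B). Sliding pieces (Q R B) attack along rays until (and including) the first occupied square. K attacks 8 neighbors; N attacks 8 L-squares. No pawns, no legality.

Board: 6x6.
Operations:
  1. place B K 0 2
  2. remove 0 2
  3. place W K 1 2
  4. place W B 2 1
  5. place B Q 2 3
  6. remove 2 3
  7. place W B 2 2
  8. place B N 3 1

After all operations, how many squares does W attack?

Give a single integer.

Op 1: place BK@(0,2)
Op 2: remove (0,2)
Op 3: place WK@(1,2)
Op 4: place WB@(2,1)
Op 5: place BQ@(2,3)
Op 6: remove (2,3)
Op 7: place WB@(2,2)
Op 8: place BN@(3,1)
Per-piece attacks for W:
  WK@(1,2): attacks (1,3) (1,1) (2,2) (0,2) (2,3) (2,1) (0,3) (0,1)
  WB@(2,1): attacks (3,2) (4,3) (5,4) (3,0) (1,2) (1,0) [ray(-1,1) blocked at (1,2)]
  WB@(2,2): attacks (3,3) (4,4) (5,5) (3,1) (1,3) (0,4) (1,1) (0,0) [ray(1,-1) blocked at (3,1)]
Union (20 distinct): (0,0) (0,1) (0,2) (0,3) (0,4) (1,0) (1,1) (1,2) (1,3) (2,1) (2,2) (2,3) (3,0) (3,1) (3,2) (3,3) (4,3) (4,4) (5,4) (5,5)

Answer: 20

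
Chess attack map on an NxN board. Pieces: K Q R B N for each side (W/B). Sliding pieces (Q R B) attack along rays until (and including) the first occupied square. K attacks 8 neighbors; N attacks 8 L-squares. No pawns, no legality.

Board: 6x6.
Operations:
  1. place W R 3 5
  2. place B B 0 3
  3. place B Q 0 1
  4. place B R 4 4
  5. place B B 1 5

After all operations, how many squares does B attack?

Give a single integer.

Answer: 23

Derivation:
Op 1: place WR@(3,5)
Op 2: place BB@(0,3)
Op 3: place BQ@(0,1)
Op 4: place BR@(4,4)
Op 5: place BB@(1,5)
Per-piece attacks for B:
  BQ@(0,1): attacks (0,2) (0,3) (0,0) (1,1) (2,1) (3,1) (4,1) (5,1) (1,2) (2,3) (3,4) (4,5) (1,0) [ray(0,1) blocked at (0,3)]
  BB@(0,3): attacks (1,4) (2,5) (1,2) (2,1) (3,0)
  BB@(1,5): attacks (2,4) (3,3) (4,2) (5,1) (0,4)
  BR@(4,4): attacks (4,5) (4,3) (4,2) (4,1) (4,0) (5,4) (3,4) (2,4) (1,4) (0,4)
Union (23 distinct): (0,0) (0,2) (0,3) (0,4) (1,0) (1,1) (1,2) (1,4) (2,1) (2,3) (2,4) (2,5) (3,0) (3,1) (3,3) (3,4) (4,0) (4,1) (4,2) (4,3) (4,5) (5,1) (5,4)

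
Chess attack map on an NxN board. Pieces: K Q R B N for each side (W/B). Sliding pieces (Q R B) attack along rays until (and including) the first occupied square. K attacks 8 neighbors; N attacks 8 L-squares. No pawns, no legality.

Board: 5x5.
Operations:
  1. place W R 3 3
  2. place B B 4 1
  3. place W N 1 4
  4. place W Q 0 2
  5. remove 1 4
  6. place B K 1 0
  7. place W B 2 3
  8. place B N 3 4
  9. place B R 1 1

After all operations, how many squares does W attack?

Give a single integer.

Answer: 18

Derivation:
Op 1: place WR@(3,3)
Op 2: place BB@(4,1)
Op 3: place WN@(1,4)
Op 4: place WQ@(0,2)
Op 5: remove (1,4)
Op 6: place BK@(1,0)
Op 7: place WB@(2,3)
Op 8: place BN@(3,4)
Op 9: place BR@(1,1)
Per-piece attacks for W:
  WQ@(0,2): attacks (0,3) (0,4) (0,1) (0,0) (1,2) (2,2) (3,2) (4,2) (1,3) (2,4) (1,1) [ray(1,-1) blocked at (1,1)]
  WB@(2,3): attacks (3,4) (3,2) (4,1) (1,4) (1,2) (0,1) [ray(1,1) blocked at (3,4); ray(1,-1) blocked at (4,1)]
  WR@(3,3): attacks (3,4) (3,2) (3,1) (3,0) (4,3) (2,3) [ray(0,1) blocked at (3,4); ray(-1,0) blocked at (2,3)]
Union (18 distinct): (0,0) (0,1) (0,3) (0,4) (1,1) (1,2) (1,3) (1,4) (2,2) (2,3) (2,4) (3,0) (3,1) (3,2) (3,4) (4,1) (4,2) (4,3)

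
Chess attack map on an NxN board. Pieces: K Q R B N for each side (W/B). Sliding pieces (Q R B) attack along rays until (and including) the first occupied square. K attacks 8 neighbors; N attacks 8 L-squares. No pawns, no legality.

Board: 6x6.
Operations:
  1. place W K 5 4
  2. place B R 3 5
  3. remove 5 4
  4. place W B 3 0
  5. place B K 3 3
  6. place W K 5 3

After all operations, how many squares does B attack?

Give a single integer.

Answer: 14

Derivation:
Op 1: place WK@(5,4)
Op 2: place BR@(3,5)
Op 3: remove (5,4)
Op 4: place WB@(3,0)
Op 5: place BK@(3,3)
Op 6: place WK@(5,3)
Per-piece attacks for B:
  BK@(3,3): attacks (3,4) (3,2) (4,3) (2,3) (4,4) (4,2) (2,4) (2,2)
  BR@(3,5): attacks (3,4) (3,3) (4,5) (5,5) (2,5) (1,5) (0,5) [ray(0,-1) blocked at (3,3)]
Union (14 distinct): (0,5) (1,5) (2,2) (2,3) (2,4) (2,5) (3,2) (3,3) (3,4) (4,2) (4,3) (4,4) (4,5) (5,5)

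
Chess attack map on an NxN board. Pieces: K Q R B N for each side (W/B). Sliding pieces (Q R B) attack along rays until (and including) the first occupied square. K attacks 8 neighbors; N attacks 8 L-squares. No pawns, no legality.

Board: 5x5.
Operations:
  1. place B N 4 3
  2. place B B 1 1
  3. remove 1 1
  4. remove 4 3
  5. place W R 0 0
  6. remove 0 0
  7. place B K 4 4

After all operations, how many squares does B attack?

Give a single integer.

Answer: 3

Derivation:
Op 1: place BN@(4,3)
Op 2: place BB@(1,1)
Op 3: remove (1,1)
Op 4: remove (4,3)
Op 5: place WR@(0,0)
Op 6: remove (0,0)
Op 7: place BK@(4,4)
Per-piece attacks for B:
  BK@(4,4): attacks (4,3) (3,4) (3,3)
Union (3 distinct): (3,3) (3,4) (4,3)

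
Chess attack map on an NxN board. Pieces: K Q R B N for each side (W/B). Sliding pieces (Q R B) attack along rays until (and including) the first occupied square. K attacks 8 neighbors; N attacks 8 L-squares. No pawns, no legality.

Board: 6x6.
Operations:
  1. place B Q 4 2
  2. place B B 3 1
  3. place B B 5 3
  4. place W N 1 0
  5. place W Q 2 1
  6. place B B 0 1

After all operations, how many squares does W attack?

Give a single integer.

Answer: 16

Derivation:
Op 1: place BQ@(4,2)
Op 2: place BB@(3,1)
Op 3: place BB@(5,3)
Op 4: place WN@(1,0)
Op 5: place WQ@(2,1)
Op 6: place BB@(0,1)
Per-piece attacks for W:
  WN@(1,0): attacks (2,2) (3,1) (0,2)
  WQ@(2,1): attacks (2,2) (2,3) (2,4) (2,5) (2,0) (3,1) (1,1) (0,1) (3,2) (4,3) (5,4) (3,0) (1,2) (0,3) (1,0) [ray(1,0) blocked at (3,1); ray(-1,0) blocked at (0,1); ray(-1,-1) blocked at (1,0)]
Union (16 distinct): (0,1) (0,2) (0,3) (1,0) (1,1) (1,2) (2,0) (2,2) (2,3) (2,4) (2,5) (3,0) (3,1) (3,2) (4,3) (5,4)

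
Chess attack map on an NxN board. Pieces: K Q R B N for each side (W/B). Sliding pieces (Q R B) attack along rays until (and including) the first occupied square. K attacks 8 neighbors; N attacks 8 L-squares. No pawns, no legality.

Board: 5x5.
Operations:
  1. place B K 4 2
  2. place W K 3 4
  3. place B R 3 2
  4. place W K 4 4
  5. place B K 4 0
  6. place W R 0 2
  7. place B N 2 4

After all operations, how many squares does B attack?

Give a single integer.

Answer: 12

Derivation:
Op 1: place BK@(4,2)
Op 2: place WK@(3,4)
Op 3: place BR@(3,2)
Op 4: place WK@(4,4)
Op 5: place BK@(4,0)
Op 6: place WR@(0,2)
Op 7: place BN@(2,4)
Per-piece attacks for B:
  BN@(2,4): attacks (3,2) (4,3) (1,2) (0,3)
  BR@(3,2): attacks (3,3) (3,4) (3,1) (3,0) (4,2) (2,2) (1,2) (0,2) [ray(0,1) blocked at (3,4); ray(1,0) blocked at (4,2); ray(-1,0) blocked at (0,2)]
  BK@(4,0): attacks (4,1) (3,0) (3,1)
  BK@(4,2): attacks (4,3) (4,1) (3,2) (3,3) (3,1)
Union (12 distinct): (0,2) (0,3) (1,2) (2,2) (3,0) (3,1) (3,2) (3,3) (3,4) (4,1) (4,2) (4,3)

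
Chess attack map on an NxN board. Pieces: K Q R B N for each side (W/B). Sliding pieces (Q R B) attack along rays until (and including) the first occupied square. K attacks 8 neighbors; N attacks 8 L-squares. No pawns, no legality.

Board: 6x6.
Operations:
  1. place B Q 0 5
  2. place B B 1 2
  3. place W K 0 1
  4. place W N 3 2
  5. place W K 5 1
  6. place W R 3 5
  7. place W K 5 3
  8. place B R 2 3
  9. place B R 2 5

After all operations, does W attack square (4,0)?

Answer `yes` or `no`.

Answer: yes

Derivation:
Op 1: place BQ@(0,5)
Op 2: place BB@(1,2)
Op 3: place WK@(0,1)
Op 4: place WN@(3,2)
Op 5: place WK@(5,1)
Op 6: place WR@(3,5)
Op 7: place WK@(5,3)
Op 8: place BR@(2,3)
Op 9: place BR@(2,5)
Per-piece attacks for W:
  WK@(0,1): attacks (0,2) (0,0) (1,1) (1,2) (1,0)
  WN@(3,2): attacks (4,4) (5,3) (2,4) (1,3) (4,0) (5,1) (2,0) (1,1)
  WR@(3,5): attacks (3,4) (3,3) (3,2) (4,5) (5,5) (2,5) [ray(0,-1) blocked at (3,2); ray(-1,0) blocked at (2,5)]
  WK@(5,1): attacks (5,2) (5,0) (4,1) (4,2) (4,0)
  WK@(5,3): attacks (5,4) (5,2) (4,3) (4,4) (4,2)
W attacks (4,0): yes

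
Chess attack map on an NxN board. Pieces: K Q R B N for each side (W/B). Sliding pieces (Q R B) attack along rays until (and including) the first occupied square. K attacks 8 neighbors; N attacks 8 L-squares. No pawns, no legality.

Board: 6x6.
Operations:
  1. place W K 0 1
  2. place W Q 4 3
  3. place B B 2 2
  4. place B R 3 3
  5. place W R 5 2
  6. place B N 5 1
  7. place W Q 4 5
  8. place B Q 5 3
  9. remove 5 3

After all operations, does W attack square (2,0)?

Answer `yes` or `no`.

Op 1: place WK@(0,1)
Op 2: place WQ@(4,3)
Op 3: place BB@(2,2)
Op 4: place BR@(3,3)
Op 5: place WR@(5,2)
Op 6: place BN@(5,1)
Op 7: place WQ@(4,5)
Op 8: place BQ@(5,3)
Op 9: remove (5,3)
Per-piece attacks for W:
  WK@(0,1): attacks (0,2) (0,0) (1,1) (1,2) (1,0)
  WQ@(4,3): attacks (4,4) (4,5) (4,2) (4,1) (4,0) (5,3) (3,3) (5,4) (5,2) (3,4) (2,5) (3,2) (2,1) (1,0) [ray(0,1) blocked at (4,5); ray(-1,0) blocked at (3,3); ray(1,-1) blocked at (5,2)]
  WQ@(4,5): attacks (4,4) (4,3) (5,5) (3,5) (2,5) (1,5) (0,5) (5,4) (3,4) (2,3) (1,2) (0,1) [ray(0,-1) blocked at (4,3); ray(-1,-1) blocked at (0,1)]
  WR@(5,2): attacks (5,3) (5,4) (5,5) (5,1) (4,2) (3,2) (2,2) [ray(0,-1) blocked at (5,1); ray(-1,0) blocked at (2,2)]
W attacks (2,0): no

Answer: no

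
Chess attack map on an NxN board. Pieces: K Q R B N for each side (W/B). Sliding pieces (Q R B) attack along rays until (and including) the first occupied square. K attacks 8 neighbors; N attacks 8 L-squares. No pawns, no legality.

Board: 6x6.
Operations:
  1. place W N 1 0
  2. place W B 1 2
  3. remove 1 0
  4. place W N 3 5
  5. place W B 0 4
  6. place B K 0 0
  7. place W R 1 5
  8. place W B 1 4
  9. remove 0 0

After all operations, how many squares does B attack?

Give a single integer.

Op 1: place WN@(1,0)
Op 2: place WB@(1,2)
Op 3: remove (1,0)
Op 4: place WN@(3,5)
Op 5: place WB@(0,4)
Op 6: place BK@(0,0)
Op 7: place WR@(1,5)
Op 8: place WB@(1,4)
Op 9: remove (0,0)
Per-piece attacks for B:
Union (0 distinct): (none)

Answer: 0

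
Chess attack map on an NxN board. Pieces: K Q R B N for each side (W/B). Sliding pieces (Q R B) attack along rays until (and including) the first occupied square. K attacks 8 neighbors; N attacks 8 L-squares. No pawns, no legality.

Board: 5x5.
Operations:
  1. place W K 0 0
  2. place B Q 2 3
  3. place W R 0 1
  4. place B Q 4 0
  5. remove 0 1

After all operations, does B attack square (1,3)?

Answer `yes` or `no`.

Op 1: place WK@(0,0)
Op 2: place BQ@(2,3)
Op 3: place WR@(0,1)
Op 4: place BQ@(4,0)
Op 5: remove (0,1)
Per-piece attacks for B:
  BQ@(2,3): attacks (2,4) (2,2) (2,1) (2,0) (3,3) (4,3) (1,3) (0,3) (3,4) (3,2) (4,1) (1,4) (1,2) (0,1)
  BQ@(4,0): attacks (4,1) (4,2) (4,3) (4,4) (3,0) (2,0) (1,0) (0,0) (3,1) (2,2) (1,3) (0,4) [ray(-1,0) blocked at (0,0)]
B attacks (1,3): yes

Answer: yes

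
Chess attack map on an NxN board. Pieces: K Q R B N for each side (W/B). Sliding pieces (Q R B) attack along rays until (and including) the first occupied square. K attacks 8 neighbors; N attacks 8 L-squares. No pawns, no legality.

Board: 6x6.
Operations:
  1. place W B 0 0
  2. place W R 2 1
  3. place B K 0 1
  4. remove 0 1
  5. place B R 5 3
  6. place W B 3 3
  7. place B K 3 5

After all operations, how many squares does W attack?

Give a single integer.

Answer: 16

Derivation:
Op 1: place WB@(0,0)
Op 2: place WR@(2,1)
Op 3: place BK@(0,1)
Op 4: remove (0,1)
Op 5: place BR@(5,3)
Op 6: place WB@(3,3)
Op 7: place BK@(3,5)
Per-piece attacks for W:
  WB@(0,0): attacks (1,1) (2,2) (3,3) [ray(1,1) blocked at (3,3)]
  WR@(2,1): attacks (2,2) (2,3) (2,4) (2,5) (2,0) (3,1) (4,1) (5,1) (1,1) (0,1)
  WB@(3,3): attacks (4,4) (5,5) (4,2) (5,1) (2,4) (1,5) (2,2) (1,1) (0,0) [ray(-1,-1) blocked at (0,0)]
Union (16 distinct): (0,0) (0,1) (1,1) (1,5) (2,0) (2,2) (2,3) (2,4) (2,5) (3,1) (3,3) (4,1) (4,2) (4,4) (5,1) (5,5)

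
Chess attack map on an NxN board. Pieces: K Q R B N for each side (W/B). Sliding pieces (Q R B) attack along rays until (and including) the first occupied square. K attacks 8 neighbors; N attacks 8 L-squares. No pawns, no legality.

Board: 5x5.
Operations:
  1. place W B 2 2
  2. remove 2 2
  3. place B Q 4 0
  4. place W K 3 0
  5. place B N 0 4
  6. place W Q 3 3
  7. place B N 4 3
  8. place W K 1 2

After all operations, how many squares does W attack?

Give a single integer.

Op 1: place WB@(2,2)
Op 2: remove (2,2)
Op 3: place BQ@(4,0)
Op 4: place WK@(3,0)
Op 5: place BN@(0,4)
Op 6: place WQ@(3,3)
Op 7: place BN@(4,3)
Op 8: place WK@(1,2)
Per-piece attacks for W:
  WK@(1,2): attacks (1,3) (1,1) (2,2) (0,2) (2,3) (2,1) (0,3) (0,1)
  WK@(3,0): attacks (3,1) (4,0) (2,0) (4,1) (2,1)
  WQ@(3,3): attacks (3,4) (3,2) (3,1) (3,0) (4,3) (2,3) (1,3) (0,3) (4,4) (4,2) (2,4) (2,2) (1,1) (0,0) [ray(0,-1) blocked at (3,0); ray(1,0) blocked at (4,3)]
Union (20 distinct): (0,0) (0,1) (0,2) (0,3) (1,1) (1,3) (2,0) (2,1) (2,2) (2,3) (2,4) (3,0) (3,1) (3,2) (3,4) (4,0) (4,1) (4,2) (4,3) (4,4)

Answer: 20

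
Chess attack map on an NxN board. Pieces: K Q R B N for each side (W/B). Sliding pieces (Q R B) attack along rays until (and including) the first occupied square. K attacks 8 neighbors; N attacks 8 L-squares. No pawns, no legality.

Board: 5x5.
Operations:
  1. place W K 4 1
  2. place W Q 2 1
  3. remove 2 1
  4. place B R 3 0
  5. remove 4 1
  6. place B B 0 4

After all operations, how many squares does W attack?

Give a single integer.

Op 1: place WK@(4,1)
Op 2: place WQ@(2,1)
Op 3: remove (2,1)
Op 4: place BR@(3,0)
Op 5: remove (4,1)
Op 6: place BB@(0,4)
Per-piece attacks for W:
Union (0 distinct): (none)

Answer: 0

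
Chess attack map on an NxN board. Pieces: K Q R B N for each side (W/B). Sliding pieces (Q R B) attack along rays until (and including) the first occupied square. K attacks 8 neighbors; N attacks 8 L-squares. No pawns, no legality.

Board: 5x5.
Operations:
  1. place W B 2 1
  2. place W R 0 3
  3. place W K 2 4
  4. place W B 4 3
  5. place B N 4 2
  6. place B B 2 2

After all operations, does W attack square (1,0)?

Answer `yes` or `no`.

Answer: yes

Derivation:
Op 1: place WB@(2,1)
Op 2: place WR@(0,3)
Op 3: place WK@(2,4)
Op 4: place WB@(4,3)
Op 5: place BN@(4,2)
Op 6: place BB@(2,2)
Per-piece attacks for W:
  WR@(0,3): attacks (0,4) (0,2) (0,1) (0,0) (1,3) (2,3) (3,3) (4,3) [ray(1,0) blocked at (4,3)]
  WB@(2,1): attacks (3,2) (4,3) (3,0) (1,2) (0,3) (1,0) [ray(1,1) blocked at (4,3); ray(-1,1) blocked at (0,3)]
  WK@(2,4): attacks (2,3) (3,4) (1,4) (3,3) (1,3)
  WB@(4,3): attacks (3,4) (3,2) (2,1) [ray(-1,-1) blocked at (2,1)]
W attacks (1,0): yes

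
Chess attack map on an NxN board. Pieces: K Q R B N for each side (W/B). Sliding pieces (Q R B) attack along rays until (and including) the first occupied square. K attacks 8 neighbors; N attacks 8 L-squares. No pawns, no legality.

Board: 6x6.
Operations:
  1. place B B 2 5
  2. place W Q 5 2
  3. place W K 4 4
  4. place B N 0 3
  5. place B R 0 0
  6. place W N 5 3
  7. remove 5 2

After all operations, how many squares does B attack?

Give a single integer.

Answer: 16

Derivation:
Op 1: place BB@(2,5)
Op 2: place WQ@(5,2)
Op 3: place WK@(4,4)
Op 4: place BN@(0,3)
Op 5: place BR@(0,0)
Op 6: place WN@(5,3)
Op 7: remove (5,2)
Per-piece attacks for B:
  BR@(0,0): attacks (0,1) (0,2) (0,3) (1,0) (2,0) (3,0) (4,0) (5,0) [ray(0,1) blocked at (0,3)]
  BN@(0,3): attacks (1,5) (2,4) (1,1) (2,2)
  BB@(2,5): attacks (3,4) (4,3) (5,2) (1,4) (0,3) [ray(-1,-1) blocked at (0,3)]
Union (16 distinct): (0,1) (0,2) (0,3) (1,0) (1,1) (1,4) (1,5) (2,0) (2,2) (2,4) (3,0) (3,4) (4,0) (4,3) (5,0) (5,2)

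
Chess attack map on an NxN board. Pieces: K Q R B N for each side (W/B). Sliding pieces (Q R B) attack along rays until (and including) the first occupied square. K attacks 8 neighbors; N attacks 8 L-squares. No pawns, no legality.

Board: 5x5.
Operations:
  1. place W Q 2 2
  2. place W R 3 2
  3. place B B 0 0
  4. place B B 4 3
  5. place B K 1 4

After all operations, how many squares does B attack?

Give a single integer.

Op 1: place WQ@(2,2)
Op 2: place WR@(3,2)
Op 3: place BB@(0,0)
Op 4: place BB@(4,3)
Op 5: place BK@(1,4)
Per-piece attacks for B:
  BB@(0,0): attacks (1,1) (2,2) [ray(1,1) blocked at (2,2)]
  BK@(1,4): attacks (1,3) (2,4) (0,4) (2,3) (0,3)
  BB@(4,3): attacks (3,4) (3,2) [ray(-1,-1) blocked at (3,2)]
Union (9 distinct): (0,3) (0,4) (1,1) (1,3) (2,2) (2,3) (2,4) (3,2) (3,4)

Answer: 9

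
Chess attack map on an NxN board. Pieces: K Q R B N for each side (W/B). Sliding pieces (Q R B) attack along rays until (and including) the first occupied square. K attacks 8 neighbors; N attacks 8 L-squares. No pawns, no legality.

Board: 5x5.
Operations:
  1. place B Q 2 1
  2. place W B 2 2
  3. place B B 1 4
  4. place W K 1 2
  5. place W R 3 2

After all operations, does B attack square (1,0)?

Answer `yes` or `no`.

Op 1: place BQ@(2,1)
Op 2: place WB@(2,2)
Op 3: place BB@(1,4)
Op 4: place WK@(1,2)
Op 5: place WR@(3,2)
Per-piece attacks for B:
  BB@(1,4): attacks (2,3) (3,2) (0,3) [ray(1,-1) blocked at (3,2)]
  BQ@(2,1): attacks (2,2) (2,0) (3,1) (4,1) (1,1) (0,1) (3,2) (3,0) (1,2) (1,0) [ray(0,1) blocked at (2,2); ray(1,1) blocked at (3,2); ray(-1,1) blocked at (1,2)]
B attacks (1,0): yes

Answer: yes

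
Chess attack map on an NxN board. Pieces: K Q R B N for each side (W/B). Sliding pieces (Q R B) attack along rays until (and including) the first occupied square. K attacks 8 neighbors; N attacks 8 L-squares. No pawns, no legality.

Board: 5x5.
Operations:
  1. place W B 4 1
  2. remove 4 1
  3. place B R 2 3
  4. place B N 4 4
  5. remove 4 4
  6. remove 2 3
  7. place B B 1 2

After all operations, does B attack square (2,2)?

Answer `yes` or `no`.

Op 1: place WB@(4,1)
Op 2: remove (4,1)
Op 3: place BR@(2,3)
Op 4: place BN@(4,4)
Op 5: remove (4,4)
Op 6: remove (2,3)
Op 7: place BB@(1,2)
Per-piece attacks for B:
  BB@(1,2): attacks (2,3) (3,4) (2,1) (3,0) (0,3) (0,1)
B attacks (2,2): no

Answer: no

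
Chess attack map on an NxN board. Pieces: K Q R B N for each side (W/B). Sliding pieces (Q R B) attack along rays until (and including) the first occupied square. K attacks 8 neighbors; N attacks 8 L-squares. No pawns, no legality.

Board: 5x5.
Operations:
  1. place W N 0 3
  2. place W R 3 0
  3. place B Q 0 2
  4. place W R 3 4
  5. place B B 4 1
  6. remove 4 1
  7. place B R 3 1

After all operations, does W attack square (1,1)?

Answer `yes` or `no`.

Op 1: place WN@(0,3)
Op 2: place WR@(3,0)
Op 3: place BQ@(0,2)
Op 4: place WR@(3,4)
Op 5: place BB@(4,1)
Op 6: remove (4,1)
Op 7: place BR@(3,1)
Per-piece attacks for W:
  WN@(0,3): attacks (2,4) (1,1) (2,2)
  WR@(3,0): attacks (3,1) (4,0) (2,0) (1,0) (0,0) [ray(0,1) blocked at (3,1)]
  WR@(3,4): attacks (3,3) (3,2) (3,1) (4,4) (2,4) (1,4) (0,4) [ray(0,-1) blocked at (3,1)]
W attacks (1,1): yes

Answer: yes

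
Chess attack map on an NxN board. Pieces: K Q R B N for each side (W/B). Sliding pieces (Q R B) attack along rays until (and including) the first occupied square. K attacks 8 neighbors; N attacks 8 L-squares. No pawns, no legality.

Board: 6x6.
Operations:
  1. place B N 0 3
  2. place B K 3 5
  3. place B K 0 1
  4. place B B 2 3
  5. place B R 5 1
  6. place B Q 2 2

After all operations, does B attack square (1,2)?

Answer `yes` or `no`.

Answer: yes

Derivation:
Op 1: place BN@(0,3)
Op 2: place BK@(3,5)
Op 3: place BK@(0,1)
Op 4: place BB@(2,3)
Op 5: place BR@(5,1)
Op 6: place BQ@(2,2)
Per-piece attacks for B:
  BK@(0,1): attacks (0,2) (0,0) (1,1) (1,2) (1,0)
  BN@(0,3): attacks (1,5) (2,4) (1,1) (2,2)
  BQ@(2,2): attacks (2,3) (2,1) (2,0) (3,2) (4,2) (5,2) (1,2) (0,2) (3,3) (4,4) (5,5) (3,1) (4,0) (1,3) (0,4) (1,1) (0,0) [ray(0,1) blocked at (2,3)]
  BB@(2,3): attacks (3,4) (4,5) (3,2) (4,1) (5,0) (1,4) (0,5) (1,2) (0,1) [ray(-1,-1) blocked at (0,1)]
  BK@(3,5): attacks (3,4) (4,5) (2,5) (4,4) (2,4)
  BR@(5,1): attacks (5,2) (5,3) (5,4) (5,5) (5,0) (4,1) (3,1) (2,1) (1,1) (0,1) [ray(-1,0) blocked at (0,1)]
B attacks (1,2): yes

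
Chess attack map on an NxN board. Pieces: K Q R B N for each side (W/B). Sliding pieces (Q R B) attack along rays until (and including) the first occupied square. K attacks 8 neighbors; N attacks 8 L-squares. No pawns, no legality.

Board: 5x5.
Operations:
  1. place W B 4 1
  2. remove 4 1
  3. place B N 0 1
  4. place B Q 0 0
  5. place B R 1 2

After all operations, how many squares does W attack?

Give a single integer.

Answer: 0

Derivation:
Op 1: place WB@(4,1)
Op 2: remove (4,1)
Op 3: place BN@(0,1)
Op 4: place BQ@(0,0)
Op 5: place BR@(1,2)
Per-piece attacks for W:
Union (0 distinct): (none)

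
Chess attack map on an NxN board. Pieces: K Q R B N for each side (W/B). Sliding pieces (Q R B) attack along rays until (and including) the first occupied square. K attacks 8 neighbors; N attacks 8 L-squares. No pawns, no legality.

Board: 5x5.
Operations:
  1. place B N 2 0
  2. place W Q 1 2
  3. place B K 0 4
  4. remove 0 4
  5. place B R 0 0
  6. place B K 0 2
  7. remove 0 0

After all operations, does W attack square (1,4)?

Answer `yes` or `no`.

Op 1: place BN@(2,0)
Op 2: place WQ@(1,2)
Op 3: place BK@(0,4)
Op 4: remove (0,4)
Op 5: place BR@(0,0)
Op 6: place BK@(0,2)
Op 7: remove (0,0)
Per-piece attacks for W:
  WQ@(1,2): attacks (1,3) (1,4) (1,1) (1,0) (2,2) (3,2) (4,2) (0,2) (2,3) (3,4) (2,1) (3,0) (0,3) (0,1) [ray(-1,0) blocked at (0,2)]
W attacks (1,4): yes

Answer: yes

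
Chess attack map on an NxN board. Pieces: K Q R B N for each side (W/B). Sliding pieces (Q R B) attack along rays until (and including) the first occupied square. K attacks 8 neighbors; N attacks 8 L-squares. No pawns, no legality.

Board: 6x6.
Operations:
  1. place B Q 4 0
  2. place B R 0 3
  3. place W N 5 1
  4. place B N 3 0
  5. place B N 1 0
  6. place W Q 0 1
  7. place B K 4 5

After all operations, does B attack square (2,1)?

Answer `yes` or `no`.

Answer: no

Derivation:
Op 1: place BQ@(4,0)
Op 2: place BR@(0,3)
Op 3: place WN@(5,1)
Op 4: place BN@(3,0)
Op 5: place BN@(1,0)
Op 6: place WQ@(0,1)
Op 7: place BK@(4,5)
Per-piece attacks for B:
  BR@(0,3): attacks (0,4) (0,5) (0,2) (0,1) (1,3) (2,3) (3,3) (4,3) (5,3) [ray(0,-1) blocked at (0,1)]
  BN@(1,0): attacks (2,2) (3,1) (0,2)
  BN@(3,0): attacks (4,2) (5,1) (2,2) (1,1)
  BQ@(4,0): attacks (4,1) (4,2) (4,3) (4,4) (4,5) (5,0) (3,0) (5,1) (3,1) (2,2) (1,3) (0,4) [ray(0,1) blocked at (4,5); ray(-1,0) blocked at (3,0); ray(1,1) blocked at (5,1)]
  BK@(4,5): attacks (4,4) (5,5) (3,5) (5,4) (3,4)
B attacks (2,1): no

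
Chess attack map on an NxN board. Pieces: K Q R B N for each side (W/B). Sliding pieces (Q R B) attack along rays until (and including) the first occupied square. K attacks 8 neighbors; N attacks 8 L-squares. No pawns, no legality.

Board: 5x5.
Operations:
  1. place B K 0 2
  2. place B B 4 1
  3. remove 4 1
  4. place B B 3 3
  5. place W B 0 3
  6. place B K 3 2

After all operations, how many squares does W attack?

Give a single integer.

Answer: 4

Derivation:
Op 1: place BK@(0,2)
Op 2: place BB@(4,1)
Op 3: remove (4,1)
Op 4: place BB@(3,3)
Op 5: place WB@(0,3)
Op 6: place BK@(3,2)
Per-piece attacks for W:
  WB@(0,3): attacks (1,4) (1,2) (2,1) (3,0)
Union (4 distinct): (1,2) (1,4) (2,1) (3,0)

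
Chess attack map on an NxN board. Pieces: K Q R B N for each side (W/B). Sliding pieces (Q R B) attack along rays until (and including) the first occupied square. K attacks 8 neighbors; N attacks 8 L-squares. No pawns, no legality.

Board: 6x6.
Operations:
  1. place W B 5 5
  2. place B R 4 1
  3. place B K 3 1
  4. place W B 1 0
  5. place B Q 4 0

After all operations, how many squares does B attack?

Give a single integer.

Op 1: place WB@(5,5)
Op 2: place BR@(4,1)
Op 3: place BK@(3,1)
Op 4: place WB@(1,0)
Op 5: place BQ@(4,0)
Per-piece attacks for B:
  BK@(3,1): attacks (3,2) (3,0) (4,1) (2,1) (4,2) (4,0) (2,2) (2,0)
  BQ@(4,0): attacks (4,1) (5,0) (3,0) (2,0) (1,0) (5,1) (3,1) [ray(0,1) blocked at (4,1); ray(-1,0) blocked at (1,0); ray(-1,1) blocked at (3,1)]
  BR@(4,1): attacks (4,2) (4,3) (4,4) (4,5) (4,0) (5,1) (3,1) [ray(0,-1) blocked at (4,0); ray(-1,0) blocked at (3,1)]
Union (15 distinct): (1,0) (2,0) (2,1) (2,2) (3,0) (3,1) (3,2) (4,0) (4,1) (4,2) (4,3) (4,4) (4,5) (5,0) (5,1)

Answer: 15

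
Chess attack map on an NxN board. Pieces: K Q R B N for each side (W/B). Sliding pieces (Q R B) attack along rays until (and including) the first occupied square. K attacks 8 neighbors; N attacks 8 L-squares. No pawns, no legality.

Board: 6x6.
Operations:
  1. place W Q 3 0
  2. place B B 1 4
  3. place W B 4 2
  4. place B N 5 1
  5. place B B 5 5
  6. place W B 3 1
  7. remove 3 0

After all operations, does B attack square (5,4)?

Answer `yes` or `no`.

Op 1: place WQ@(3,0)
Op 2: place BB@(1,4)
Op 3: place WB@(4,2)
Op 4: place BN@(5,1)
Op 5: place BB@(5,5)
Op 6: place WB@(3,1)
Op 7: remove (3,0)
Per-piece attacks for B:
  BB@(1,4): attacks (2,5) (2,3) (3,2) (4,1) (5,0) (0,5) (0,3)
  BN@(5,1): attacks (4,3) (3,2) (3,0)
  BB@(5,5): attacks (4,4) (3,3) (2,2) (1,1) (0,0)
B attacks (5,4): no

Answer: no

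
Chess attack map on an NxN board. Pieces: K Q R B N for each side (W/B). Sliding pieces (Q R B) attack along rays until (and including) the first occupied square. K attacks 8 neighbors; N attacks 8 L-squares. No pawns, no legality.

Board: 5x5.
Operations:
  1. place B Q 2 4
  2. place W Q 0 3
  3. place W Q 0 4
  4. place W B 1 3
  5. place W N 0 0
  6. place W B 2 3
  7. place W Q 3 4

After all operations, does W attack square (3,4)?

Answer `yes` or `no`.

Op 1: place BQ@(2,4)
Op 2: place WQ@(0,3)
Op 3: place WQ@(0,4)
Op 4: place WB@(1,3)
Op 5: place WN@(0,0)
Op 6: place WB@(2,3)
Op 7: place WQ@(3,4)
Per-piece attacks for W:
  WN@(0,0): attacks (1,2) (2,1)
  WQ@(0,3): attacks (0,4) (0,2) (0,1) (0,0) (1,3) (1,4) (1,2) (2,1) (3,0) [ray(0,1) blocked at (0,4); ray(0,-1) blocked at (0,0); ray(1,0) blocked at (1,3)]
  WQ@(0,4): attacks (0,3) (1,4) (2,4) (1,3) [ray(0,-1) blocked at (0,3); ray(1,0) blocked at (2,4); ray(1,-1) blocked at (1,3)]
  WB@(1,3): attacks (2,4) (2,2) (3,1) (4,0) (0,4) (0,2) [ray(1,1) blocked at (2,4); ray(-1,1) blocked at (0,4)]
  WB@(2,3): attacks (3,4) (3,2) (4,1) (1,4) (1,2) (0,1) [ray(1,1) blocked at (3,4)]
  WQ@(3,4): attacks (3,3) (3,2) (3,1) (3,0) (4,4) (2,4) (4,3) (2,3) [ray(-1,0) blocked at (2,4); ray(-1,-1) blocked at (2,3)]
W attacks (3,4): yes

Answer: yes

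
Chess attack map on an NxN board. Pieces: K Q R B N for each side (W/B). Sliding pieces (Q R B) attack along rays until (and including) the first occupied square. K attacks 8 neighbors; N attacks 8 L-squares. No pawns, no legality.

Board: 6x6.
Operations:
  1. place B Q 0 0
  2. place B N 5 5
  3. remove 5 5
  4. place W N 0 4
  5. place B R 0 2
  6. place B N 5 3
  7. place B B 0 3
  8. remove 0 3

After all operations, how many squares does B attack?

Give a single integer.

Op 1: place BQ@(0,0)
Op 2: place BN@(5,5)
Op 3: remove (5,5)
Op 4: place WN@(0,4)
Op 5: place BR@(0,2)
Op 6: place BN@(5,3)
Op 7: place BB@(0,3)
Op 8: remove (0,3)
Per-piece attacks for B:
  BQ@(0,0): attacks (0,1) (0,2) (1,0) (2,0) (3,0) (4,0) (5,0) (1,1) (2,2) (3,3) (4,4) (5,5) [ray(0,1) blocked at (0,2)]
  BR@(0,2): attacks (0,3) (0,4) (0,1) (0,0) (1,2) (2,2) (3,2) (4,2) (5,2) [ray(0,1) blocked at (0,4); ray(0,-1) blocked at (0,0)]
  BN@(5,3): attacks (4,5) (3,4) (4,1) (3,2)
Union (22 distinct): (0,0) (0,1) (0,2) (0,3) (0,4) (1,0) (1,1) (1,2) (2,0) (2,2) (3,0) (3,2) (3,3) (3,4) (4,0) (4,1) (4,2) (4,4) (4,5) (5,0) (5,2) (5,5)

Answer: 22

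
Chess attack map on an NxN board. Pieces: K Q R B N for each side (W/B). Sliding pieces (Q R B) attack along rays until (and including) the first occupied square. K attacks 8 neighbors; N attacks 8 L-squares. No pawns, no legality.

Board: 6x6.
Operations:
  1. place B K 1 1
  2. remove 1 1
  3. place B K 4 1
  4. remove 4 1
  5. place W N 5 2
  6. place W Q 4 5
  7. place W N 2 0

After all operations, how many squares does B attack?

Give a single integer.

Op 1: place BK@(1,1)
Op 2: remove (1,1)
Op 3: place BK@(4,1)
Op 4: remove (4,1)
Op 5: place WN@(5,2)
Op 6: place WQ@(4,5)
Op 7: place WN@(2,0)
Per-piece attacks for B:
Union (0 distinct): (none)

Answer: 0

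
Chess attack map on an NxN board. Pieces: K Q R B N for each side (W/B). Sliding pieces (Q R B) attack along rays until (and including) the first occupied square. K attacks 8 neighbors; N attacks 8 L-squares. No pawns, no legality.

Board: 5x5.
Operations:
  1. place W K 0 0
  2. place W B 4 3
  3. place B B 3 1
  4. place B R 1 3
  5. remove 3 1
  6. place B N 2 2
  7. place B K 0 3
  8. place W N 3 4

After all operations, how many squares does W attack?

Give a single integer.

Op 1: place WK@(0,0)
Op 2: place WB@(4,3)
Op 3: place BB@(3,1)
Op 4: place BR@(1,3)
Op 5: remove (3,1)
Op 6: place BN@(2,2)
Op 7: place BK@(0,3)
Op 8: place WN@(3,4)
Per-piece attacks for W:
  WK@(0,0): attacks (0,1) (1,0) (1,1)
  WN@(3,4): attacks (4,2) (2,2) (1,3)
  WB@(4,3): attacks (3,4) (3,2) (2,1) (1,0) [ray(-1,1) blocked at (3,4)]
Union (9 distinct): (0,1) (1,0) (1,1) (1,3) (2,1) (2,2) (3,2) (3,4) (4,2)

Answer: 9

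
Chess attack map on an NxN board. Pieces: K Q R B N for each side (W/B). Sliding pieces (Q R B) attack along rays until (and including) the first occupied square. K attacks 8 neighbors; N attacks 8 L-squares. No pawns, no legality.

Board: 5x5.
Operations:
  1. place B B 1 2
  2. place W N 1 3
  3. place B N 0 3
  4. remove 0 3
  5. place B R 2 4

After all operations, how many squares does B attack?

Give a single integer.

Answer: 11

Derivation:
Op 1: place BB@(1,2)
Op 2: place WN@(1,3)
Op 3: place BN@(0,3)
Op 4: remove (0,3)
Op 5: place BR@(2,4)
Per-piece attacks for B:
  BB@(1,2): attacks (2,3) (3,4) (2,1) (3,0) (0,3) (0,1)
  BR@(2,4): attacks (2,3) (2,2) (2,1) (2,0) (3,4) (4,4) (1,4) (0,4)
Union (11 distinct): (0,1) (0,3) (0,4) (1,4) (2,0) (2,1) (2,2) (2,3) (3,0) (3,4) (4,4)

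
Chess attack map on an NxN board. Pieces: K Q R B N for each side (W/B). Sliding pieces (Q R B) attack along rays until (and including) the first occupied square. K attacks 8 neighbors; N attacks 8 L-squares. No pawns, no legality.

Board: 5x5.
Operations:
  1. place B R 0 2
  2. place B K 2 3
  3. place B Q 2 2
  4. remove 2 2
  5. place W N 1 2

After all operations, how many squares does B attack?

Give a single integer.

Answer: 12

Derivation:
Op 1: place BR@(0,2)
Op 2: place BK@(2,3)
Op 3: place BQ@(2,2)
Op 4: remove (2,2)
Op 5: place WN@(1,2)
Per-piece attacks for B:
  BR@(0,2): attacks (0,3) (0,4) (0,1) (0,0) (1,2) [ray(1,0) blocked at (1,2)]
  BK@(2,3): attacks (2,4) (2,2) (3,3) (1,3) (3,4) (3,2) (1,4) (1,2)
Union (12 distinct): (0,0) (0,1) (0,3) (0,4) (1,2) (1,3) (1,4) (2,2) (2,4) (3,2) (3,3) (3,4)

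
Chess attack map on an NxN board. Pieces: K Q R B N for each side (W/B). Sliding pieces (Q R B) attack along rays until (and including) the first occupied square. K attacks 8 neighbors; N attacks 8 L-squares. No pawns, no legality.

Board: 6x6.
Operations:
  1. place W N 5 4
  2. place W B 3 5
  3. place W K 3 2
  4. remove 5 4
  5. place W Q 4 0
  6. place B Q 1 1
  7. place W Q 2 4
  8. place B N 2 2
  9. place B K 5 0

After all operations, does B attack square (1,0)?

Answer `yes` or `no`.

Answer: yes

Derivation:
Op 1: place WN@(5,4)
Op 2: place WB@(3,5)
Op 3: place WK@(3,2)
Op 4: remove (5,4)
Op 5: place WQ@(4,0)
Op 6: place BQ@(1,1)
Op 7: place WQ@(2,4)
Op 8: place BN@(2,2)
Op 9: place BK@(5,0)
Per-piece attacks for B:
  BQ@(1,1): attacks (1,2) (1,3) (1,4) (1,5) (1,0) (2,1) (3,1) (4,1) (5,1) (0,1) (2,2) (2,0) (0,2) (0,0) [ray(1,1) blocked at (2,2)]
  BN@(2,2): attacks (3,4) (4,3) (1,4) (0,3) (3,0) (4,1) (1,0) (0,1)
  BK@(5,0): attacks (5,1) (4,0) (4,1)
B attacks (1,0): yes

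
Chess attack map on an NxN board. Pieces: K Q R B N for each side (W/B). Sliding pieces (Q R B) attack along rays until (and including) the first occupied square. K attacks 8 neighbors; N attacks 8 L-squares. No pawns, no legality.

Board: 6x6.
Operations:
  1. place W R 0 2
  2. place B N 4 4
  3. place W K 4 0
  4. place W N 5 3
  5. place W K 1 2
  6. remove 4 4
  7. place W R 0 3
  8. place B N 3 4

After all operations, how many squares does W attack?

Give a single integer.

Op 1: place WR@(0,2)
Op 2: place BN@(4,4)
Op 3: place WK@(4,0)
Op 4: place WN@(5,3)
Op 5: place WK@(1,2)
Op 6: remove (4,4)
Op 7: place WR@(0,3)
Op 8: place BN@(3,4)
Per-piece attacks for W:
  WR@(0,2): attacks (0,3) (0,1) (0,0) (1,2) [ray(0,1) blocked at (0,3); ray(1,0) blocked at (1,2)]
  WR@(0,3): attacks (0,4) (0,5) (0,2) (1,3) (2,3) (3,3) (4,3) (5,3) [ray(0,-1) blocked at (0,2); ray(1,0) blocked at (5,3)]
  WK@(1,2): attacks (1,3) (1,1) (2,2) (0,2) (2,3) (2,1) (0,3) (0,1)
  WK@(4,0): attacks (4,1) (5,0) (3,0) (5,1) (3,1)
  WN@(5,3): attacks (4,5) (3,4) (4,1) (3,2)
Union (23 distinct): (0,0) (0,1) (0,2) (0,3) (0,4) (0,5) (1,1) (1,2) (1,3) (2,1) (2,2) (2,3) (3,0) (3,1) (3,2) (3,3) (3,4) (4,1) (4,3) (4,5) (5,0) (5,1) (5,3)

Answer: 23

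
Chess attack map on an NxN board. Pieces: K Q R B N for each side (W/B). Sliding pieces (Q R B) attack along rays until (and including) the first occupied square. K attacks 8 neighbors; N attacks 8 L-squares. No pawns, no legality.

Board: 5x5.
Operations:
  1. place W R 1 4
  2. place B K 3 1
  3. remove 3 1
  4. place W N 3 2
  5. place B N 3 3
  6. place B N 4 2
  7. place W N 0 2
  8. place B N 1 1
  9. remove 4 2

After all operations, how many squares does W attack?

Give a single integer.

Op 1: place WR@(1,4)
Op 2: place BK@(3,1)
Op 3: remove (3,1)
Op 4: place WN@(3,2)
Op 5: place BN@(3,3)
Op 6: place BN@(4,2)
Op 7: place WN@(0,2)
Op 8: place BN@(1,1)
Op 9: remove (4,2)
Per-piece attacks for W:
  WN@(0,2): attacks (1,4) (2,3) (1,0) (2,1)
  WR@(1,4): attacks (1,3) (1,2) (1,1) (2,4) (3,4) (4,4) (0,4) [ray(0,-1) blocked at (1,1)]
  WN@(3,2): attacks (4,4) (2,4) (1,3) (4,0) (2,0) (1,1)
Union (13 distinct): (0,4) (1,0) (1,1) (1,2) (1,3) (1,4) (2,0) (2,1) (2,3) (2,4) (3,4) (4,0) (4,4)

Answer: 13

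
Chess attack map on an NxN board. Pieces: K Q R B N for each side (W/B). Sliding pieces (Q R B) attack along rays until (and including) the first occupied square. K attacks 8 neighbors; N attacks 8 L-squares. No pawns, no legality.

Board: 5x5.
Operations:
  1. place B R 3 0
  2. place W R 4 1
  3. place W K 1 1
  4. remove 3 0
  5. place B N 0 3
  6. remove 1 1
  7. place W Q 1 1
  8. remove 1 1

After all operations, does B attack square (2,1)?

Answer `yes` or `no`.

Op 1: place BR@(3,0)
Op 2: place WR@(4,1)
Op 3: place WK@(1,1)
Op 4: remove (3,0)
Op 5: place BN@(0,3)
Op 6: remove (1,1)
Op 7: place WQ@(1,1)
Op 8: remove (1,1)
Per-piece attacks for B:
  BN@(0,3): attacks (2,4) (1,1) (2,2)
B attacks (2,1): no

Answer: no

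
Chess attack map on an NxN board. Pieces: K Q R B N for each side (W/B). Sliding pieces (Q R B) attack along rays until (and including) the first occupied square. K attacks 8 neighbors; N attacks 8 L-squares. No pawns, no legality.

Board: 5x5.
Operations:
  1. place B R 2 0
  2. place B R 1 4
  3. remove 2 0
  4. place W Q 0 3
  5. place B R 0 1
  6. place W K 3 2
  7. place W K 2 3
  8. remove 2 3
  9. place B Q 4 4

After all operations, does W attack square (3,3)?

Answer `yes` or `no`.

Op 1: place BR@(2,0)
Op 2: place BR@(1,4)
Op 3: remove (2,0)
Op 4: place WQ@(0,3)
Op 5: place BR@(0,1)
Op 6: place WK@(3,2)
Op 7: place WK@(2,3)
Op 8: remove (2,3)
Op 9: place BQ@(4,4)
Per-piece attacks for W:
  WQ@(0,3): attacks (0,4) (0,2) (0,1) (1,3) (2,3) (3,3) (4,3) (1,4) (1,2) (2,1) (3,0) [ray(0,-1) blocked at (0,1); ray(1,1) blocked at (1,4)]
  WK@(3,2): attacks (3,3) (3,1) (4,2) (2,2) (4,3) (4,1) (2,3) (2,1)
W attacks (3,3): yes

Answer: yes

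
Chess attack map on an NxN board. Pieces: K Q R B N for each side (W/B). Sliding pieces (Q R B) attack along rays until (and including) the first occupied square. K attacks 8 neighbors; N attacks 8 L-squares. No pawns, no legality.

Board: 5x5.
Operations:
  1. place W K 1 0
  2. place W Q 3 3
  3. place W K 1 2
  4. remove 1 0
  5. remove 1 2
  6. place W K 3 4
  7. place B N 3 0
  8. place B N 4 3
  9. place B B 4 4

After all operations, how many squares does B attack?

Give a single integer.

Answer: 6

Derivation:
Op 1: place WK@(1,0)
Op 2: place WQ@(3,3)
Op 3: place WK@(1,2)
Op 4: remove (1,0)
Op 5: remove (1,2)
Op 6: place WK@(3,4)
Op 7: place BN@(3,0)
Op 8: place BN@(4,3)
Op 9: place BB@(4,4)
Per-piece attacks for B:
  BN@(3,0): attacks (4,2) (2,2) (1,1)
  BN@(4,3): attacks (2,4) (3,1) (2,2)
  BB@(4,4): attacks (3,3) [ray(-1,-1) blocked at (3,3)]
Union (6 distinct): (1,1) (2,2) (2,4) (3,1) (3,3) (4,2)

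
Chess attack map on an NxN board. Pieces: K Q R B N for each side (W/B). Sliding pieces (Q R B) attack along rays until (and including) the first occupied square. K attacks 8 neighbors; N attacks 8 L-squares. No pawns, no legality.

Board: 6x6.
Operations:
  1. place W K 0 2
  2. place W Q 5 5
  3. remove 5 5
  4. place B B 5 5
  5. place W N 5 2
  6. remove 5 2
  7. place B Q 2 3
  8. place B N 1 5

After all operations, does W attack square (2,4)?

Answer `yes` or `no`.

Op 1: place WK@(0,2)
Op 2: place WQ@(5,5)
Op 3: remove (5,5)
Op 4: place BB@(5,5)
Op 5: place WN@(5,2)
Op 6: remove (5,2)
Op 7: place BQ@(2,3)
Op 8: place BN@(1,5)
Per-piece attacks for W:
  WK@(0,2): attacks (0,3) (0,1) (1,2) (1,3) (1,1)
W attacks (2,4): no

Answer: no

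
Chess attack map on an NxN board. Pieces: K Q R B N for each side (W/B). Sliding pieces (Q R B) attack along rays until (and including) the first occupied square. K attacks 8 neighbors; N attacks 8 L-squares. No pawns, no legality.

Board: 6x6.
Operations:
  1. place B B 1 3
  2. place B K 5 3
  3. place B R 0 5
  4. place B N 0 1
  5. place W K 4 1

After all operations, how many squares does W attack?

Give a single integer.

Op 1: place BB@(1,3)
Op 2: place BK@(5,3)
Op 3: place BR@(0,5)
Op 4: place BN@(0,1)
Op 5: place WK@(4,1)
Per-piece attacks for W:
  WK@(4,1): attacks (4,2) (4,0) (5,1) (3,1) (5,2) (5,0) (3,2) (3,0)
Union (8 distinct): (3,0) (3,1) (3,2) (4,0) (4,2) (5,0) (5,1) (5,2)

Answer: 8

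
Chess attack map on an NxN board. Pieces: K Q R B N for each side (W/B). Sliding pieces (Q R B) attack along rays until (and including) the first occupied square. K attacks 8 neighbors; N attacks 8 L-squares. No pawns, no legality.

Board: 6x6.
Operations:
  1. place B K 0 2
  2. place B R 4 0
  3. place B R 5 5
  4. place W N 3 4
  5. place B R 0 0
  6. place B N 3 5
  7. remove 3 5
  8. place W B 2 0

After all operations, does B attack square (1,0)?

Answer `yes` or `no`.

Op 1: place BK@(0,2)
Op 2: place BR@(4,0)
Op 3: place BR@(5,5)
Op 4: place WN@(3,4)
Op 5: place BR@(0,0)
Op 6: place BN@(3,5)
Op 7: remove (3,5)
Op 8: place WB@(2,0)
Per-piece attacks for B:
  BR@(0,0): attacks (0,1) (0,2) (1,0) (2,0) [ray(0,1) blocked at (0,2); ray(1,0) blocked at (2,0)]
  BK@(0,2): attacks (0,3) (0,1) (1,2) (1,3) (1,1)
  BR@(4,0): attacks (4,1) (4,2) (4,3) (4,4) (4,5) (5,0) (3,0) (2,0) [ray(-1,0) blocked at (2,0)]
  BR@(5,5): attacks (5,4) (5,3) (5,2) (5,1) (5,0) (4,5) (3,5) (2,5) (1,5) (0,5)
B attacks (1,0): yes

Answer: yes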